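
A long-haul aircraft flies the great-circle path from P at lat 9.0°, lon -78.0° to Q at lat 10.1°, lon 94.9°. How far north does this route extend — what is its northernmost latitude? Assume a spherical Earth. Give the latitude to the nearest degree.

The great circle lies in the plane with unit normal n̂ = (p₁ × p₂)/|p₁ × p₂|.
Here n̂_z ≈ +0.345; the vertex latitude is φ_max = arccos|n̂_z| ≈ 69.8°.
Check via Clairaut: cos φ_max = |cos φ₁| · sin C = cos(9.0°)·sin(20.5°) ≈ 0.345, again giving ≈ 69.8°.

≈ 70°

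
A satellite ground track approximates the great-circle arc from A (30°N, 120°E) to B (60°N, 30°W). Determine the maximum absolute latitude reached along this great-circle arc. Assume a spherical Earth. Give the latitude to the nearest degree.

≈ 77°N

The great circle lies in the plane with unit normal n̂ = (p₁ × p₂)/|p₁ × p₂|.
Here n̂_z ≈ -0.217; the vertex latitude is φ_max = arccos|n̂_z| ≈ 77.5°.
Check via Clairaut: cos φ_max = |cos φ₁| · sin C = cos(30.0°)·sin(14.5°) ≈ 0.217, again giving ≈ 77.5°.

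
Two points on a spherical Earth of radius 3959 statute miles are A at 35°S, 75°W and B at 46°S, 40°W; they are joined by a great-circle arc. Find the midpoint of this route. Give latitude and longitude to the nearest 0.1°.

Convert each endpoint to a unit vector on the sphere (x = cos φ cos λ, y = cos φ sin λ, z = sin φ).
The central angle between the endpoints is δ = arccos(p₁·p₂) ≈ 0.498 rad (28.5°).
Interpolate at f = 1/2 with slerp weights a = sin((1−f)δ)/sin δ ≈ 0.516, b = sin(fδ)/sin δ ≈ 0.516.
p = a·p₁ + b·p₂ ≈ (0.384, -0.639, -0.667); φ = arcsin(p_z) ≈ -41.84°, λ = atan2(p_y, p_x) ≈ -58.99°.

≈ 41.8°S, 59.0°W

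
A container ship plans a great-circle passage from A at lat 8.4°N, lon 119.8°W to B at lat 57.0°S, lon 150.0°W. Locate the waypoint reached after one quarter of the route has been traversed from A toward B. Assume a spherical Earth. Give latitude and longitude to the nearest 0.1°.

≈ lat 8.3°S, lon 124.9°W

Convert each endpoint to a unit vector on the sphere (x = cos φ cos λ, y = cos φ sin λ, z = sin φ).
The central angle between the endpoints is δ = arccos(p₁·p₂) ≈ 1.221 rad (69.9°).
Interpolate at f = 1/4 with slerp weights a = sin((1−f)δ)/sin δ ≈ 0.844, b = sin(fδ)/sin δ ≈ 0.320.
p = a·p₁ + b·p₂ ≈ (-0.566, -0.812, -0.145); φ = arcsin(p_z) ≈ -8.33°, λ = atan2(p_y, p_x) ≈ -124.88°.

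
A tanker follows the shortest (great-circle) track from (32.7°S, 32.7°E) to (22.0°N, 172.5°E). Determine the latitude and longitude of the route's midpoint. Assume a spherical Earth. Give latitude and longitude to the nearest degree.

Convert each endpoint to a unit vector on the sphere (x = cos φ cos λ, y = cos φ sin λ, z = sin φ).
The central angle between the endpoints is δ = arccos(p₁·p₂) ≈ 2.495 rad (143.0°).
Interpolate at f = 1/2 with slerp weights a = sin((1−f)δ)/sin δ ≈ 1.575, b = sin(fδ)/sin δ ≈ 1.575.
p = a·p₁ + b·p₂ ≈ (-0.332, 0.906, -0.261); φ = arcsin(p_z) ≈ -15.12°, λ = atan2(p_y, p_x) ≈ 110.14°.

≈ (15°S, 110°E)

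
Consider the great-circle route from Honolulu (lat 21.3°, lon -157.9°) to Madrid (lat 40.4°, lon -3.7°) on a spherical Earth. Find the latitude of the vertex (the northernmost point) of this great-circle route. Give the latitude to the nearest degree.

≈ 70°

The great circle lies in the plane with unit normal n̂ = (p₁ × p₂)/|p₁ × p₂|.
Here n̂_z ≈ +0.337; the vertex latitude is φ_max = arccos|n̂_z| ≈ 70.3°.
Check via Clairaut: cos φ_max = |cos φ₁| · sin C = cos(21.3°)·sin(21.2°) ≈ 0.337, again giving ≈ 70.3°.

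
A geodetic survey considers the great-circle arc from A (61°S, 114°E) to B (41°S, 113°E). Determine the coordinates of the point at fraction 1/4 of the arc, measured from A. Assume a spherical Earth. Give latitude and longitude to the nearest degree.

≈ (56°S, 114°E)

From cos δ = sin φ₁ sin φ₂ + cos φ₁ cos φ₂ cos Δλ, the central angle is δ ≈ 0.349 rad (20.0°).
Interpolate at f = 1/4 with slerp weights a = sin((1−f)δ)/sin δ ≈ 0.757, b = sin(fδ)/sin δ ≈ 0.255.
p = a·p₁ + b·p₂ ≈ (-0.224, 0.512, -0.829); φ = arcsin(p_z) ≈ -56.00°, λ = atan2(p_y, p_x) ≈ 113.66°.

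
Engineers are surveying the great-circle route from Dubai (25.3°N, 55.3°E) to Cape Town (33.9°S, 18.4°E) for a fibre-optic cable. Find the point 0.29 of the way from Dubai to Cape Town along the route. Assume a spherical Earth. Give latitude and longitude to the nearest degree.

≈ 8°N, 45°E

The haversine formula gives a central angle δ ≈ 1.201 rad (68.8°) between the endpoints.
Interpolate at f = 0.29 with slerp weights a = sin((1−f)δ)/sin δ ≈ 0.808, b = sin(fδ)/sin δ ≈ 0.366.
p = a·p₁ + b·p₂ ≈ (0.704, 0.696, 0.141); φ = arcsin(p_z) ≈ 8.11°, λ = atan2(p_y, p_x) ≈ 44.68°.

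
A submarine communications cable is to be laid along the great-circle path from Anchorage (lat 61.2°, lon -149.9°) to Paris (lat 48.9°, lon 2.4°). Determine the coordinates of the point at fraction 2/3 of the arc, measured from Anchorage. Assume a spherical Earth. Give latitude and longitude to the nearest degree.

Write both endpoints as unit vectors p₁, p₂ with components (cos φ cos λ, cos φ sin λ, sin φ).
The central angle between the endpoints is δ = arccos(p₁·p₂) ≈ 1.181 rad (67.7°).
Interpolate at f = 2/3 with slerp weights a = sin((1−f)δ)/sin δ ≈ 0.415, b = sin(fδ)/sin δ ≈ 0.766.
p = a·p₁ + b·p₂ ≈ (0.330, -0.079, 0.941); φ = arcsin(p_z) ≈ 70.15°, λ = atan2(p_y, p_x) ≈ -13.47°.

≈ lat 70°, lon -13°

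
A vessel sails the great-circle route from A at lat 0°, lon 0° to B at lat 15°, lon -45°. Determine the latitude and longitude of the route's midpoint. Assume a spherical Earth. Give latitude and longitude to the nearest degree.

≈ lat 8°, lon -22°

From cos δ = sin φ₁ sin φ₂ + cos φ₁ cos φ₂ cos Δλ, the central angle is δ ≈ 0.819 rad (46.9°).
Interpolate at f = 1/2 with slerp weights a = sin((1−f)δ)/sin δ ≈ 0.545, b = sin(fδ)/sin δ ≈ 0.545.
p = a·p₁ + b·p₂ ≈ (0.917, -0.372, 0.141); φ = arcsin(p_z) ≈ 8.11°, λ = atan2(p_y, p_x) ≈ -22.09°.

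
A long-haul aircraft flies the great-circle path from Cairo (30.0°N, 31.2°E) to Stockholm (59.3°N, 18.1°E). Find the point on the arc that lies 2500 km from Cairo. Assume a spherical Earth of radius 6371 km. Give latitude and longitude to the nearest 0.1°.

≈ (51.7°N, 23.1°E)

Write both endpoints as unit vectors p₁, p₂ with components (cos φ cos λ, cos φ sin λ, sin φ).
The central angle between the endpoints is δ = arccos(p₁·p₂) ≈ 0.534 rad (30.6°). The total great-circle distance is δ·R ≈ 0.534 × 6371 ≈ 3405 km, so the target fraction is f = 2500/3405 ≈ 0.734.
Interpolate at f ≈ 0.734 with slerp weights a = sin((1−f)δ)/sin δ ≈ 0.278, b = sin(fδ)/sin δ ≈ 0.751.
p = a·p₁ + b·p₂ ≈ (0.570, 0.244, 0.785); φ = arcsin(p_z) ≈ 51.68°, λ = atan2(p_y, p_x) ≈ 23.15°.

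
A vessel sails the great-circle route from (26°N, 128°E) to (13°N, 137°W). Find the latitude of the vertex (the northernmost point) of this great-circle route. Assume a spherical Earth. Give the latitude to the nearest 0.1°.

≈ 29.2°N

The great circle lies in the plane with unit normal n̂ = (p₁ × p₂)/|p₁ × p₂|.
Here n̂_z ≈ +0.873; the vertex latitude is φ_max = arccos|n̂_z| ≈ 29.2°.
Check via Clairaut: cos φ_max = |cos φ₁| · sin C = cos(26.0°)·sin(76.1°) ≈ 0.873, again giving ≈ 29.2°.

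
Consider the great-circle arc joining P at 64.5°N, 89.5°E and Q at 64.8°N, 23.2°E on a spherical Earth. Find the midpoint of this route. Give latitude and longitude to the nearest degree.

The haversine formula gives a central angle δ ≈ 0.473 rad (27.1°) between the endpoints.
Interpolate at f = 1/2 with slerp weights a = sin((1−f)δ)/sin δ ≈ 0.514, b = sin(fδ)/sin δ ≈ 0.514.
p = a·p₁ + b·p₂ ≈ (0.203, 0.308, 0.930); φ = arcsin(p_z) ≈ 68.36°, λ = atan2(p_y, p_x) ≈ 56.56°.

≈ 68°N, 57°E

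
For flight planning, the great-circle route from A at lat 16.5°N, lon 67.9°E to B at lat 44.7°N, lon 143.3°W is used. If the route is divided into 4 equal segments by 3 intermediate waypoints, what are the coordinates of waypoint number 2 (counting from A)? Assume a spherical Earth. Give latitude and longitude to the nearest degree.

From cos δ = sin φ₁ sin φ₂ + cos φ₁ cos φ₂ cos Δλ, the central angle is δ ≈ 1.964 rad (112.5°).
Interpolate at f = 2/4 with slerp weights a = sin((1−f)δ)/sin δ ≈ 0.900, b = sin(fδ)/sin δ ≈ 0.900.
p = a·p₁ + b·p₂ ≈ (-0.188, 0.417, 0.889); φ = arcsin(p_z) ≈ 62.75°, λ = atan2(p_y, p_x) ≈ 114.29°.

≈ lat 63°N, lon 114°E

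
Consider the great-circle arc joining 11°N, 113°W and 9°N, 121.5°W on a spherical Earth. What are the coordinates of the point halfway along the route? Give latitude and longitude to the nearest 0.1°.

≈ 10.0°N, 117.3°W

From cos δ = sin φ₁ sin φ₂ + cos φ₁ cos φ₂ cos Δλ, the central angle is δ ≈ 0.150 rad (8.6°).
Interpolate at f = 1/2 with slerp weights a = sin((1−f)δ)/sin δ ≈ 0.501, b = sin(fδ)/sin δ ≈ 0.501.
p = a·p₁ + b·p₂ ≈ (-0.451, -0.875, 0.174); φ = arcsin(p_z) ≈ 10.03°, λ = atan2(p_y, p_x) ≈ -117.26°.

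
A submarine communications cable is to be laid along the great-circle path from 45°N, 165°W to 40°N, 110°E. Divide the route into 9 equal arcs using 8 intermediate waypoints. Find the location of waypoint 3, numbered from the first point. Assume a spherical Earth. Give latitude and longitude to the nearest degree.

≈ 51°N, 166°E

The haversine formula gives a central angle δ ≈ 1.045 rad (59.9°) between the endpoints.
Interpolate at f = 3/9 with slerp weights a = sin((1−f)δ)/sin δ ≈ 0.742, b = sin(fδ)/sin δ ≈ 0.395.
p = a·p₁ + b·p₂ ≈ (-0.610, 0.148, 0.778); φ = arcsin(p_z) ≈ 51.10°, λ = atan2(p_y, p_x) ≈ 166.34°.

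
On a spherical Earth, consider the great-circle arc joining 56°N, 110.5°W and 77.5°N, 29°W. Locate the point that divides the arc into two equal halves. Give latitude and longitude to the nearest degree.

Convert each endpoint to a unit vector on the sphere (x = cos φ cos λ, y = cos φ sin λ, z = sin φ).
The central angle between the endpoints is δ = arccos(p₁·p₂) ≈ 0.597 rad (34.2°).
Interpolate at f = 1/2 with slerp weights a = sin((1−f)δ)/sin δ ≈ 0.523, b = sin(fδ)/sin δ ≈ 0.523.
p = a·p₁ + b·p₂ ≈ (-0.003, -0.329, 0.944); φ = arcsin(p_z) ≈ 70.80°, λ = atan2(p_y, p_x) ≈ -90.60°.

≈ 71°N, 91°W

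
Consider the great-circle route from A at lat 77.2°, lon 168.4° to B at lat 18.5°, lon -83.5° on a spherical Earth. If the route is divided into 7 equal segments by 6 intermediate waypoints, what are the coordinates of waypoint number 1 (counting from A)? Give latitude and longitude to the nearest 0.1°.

≈ lat 76.7°, lon -142.2°

Write both endpoints as unit vectors p₁, p₂ with components (cos φ cos λ, cos φ sin λ, sin φ).
The central angle between the endpoints is δ = arccos(p₁·p₂) ≈ 1.324 rad (75.9°).
Interpolate at f = 1/7 with slerp weights a = sin((1−f)δ)/sin δ ≈ 0.935, b = sin(fδ)/sin δ ≈ 0.194.
p = a·p₁ + b·p₂ ≈ (-0.182, -0.141, 0.973); φ = arcsin(p_z) ≈ 76.68°, λ = atan2(p_y, p_x) ≈ -142.23°.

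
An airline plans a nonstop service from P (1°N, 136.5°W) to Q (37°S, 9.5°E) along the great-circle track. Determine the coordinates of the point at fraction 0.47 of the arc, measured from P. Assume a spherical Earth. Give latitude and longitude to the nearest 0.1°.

Convert each endpoint to a unit vector on the sphere (x = cos φ cos λ, y = cos φ sin λ, z = sin φ).
The central angle between the endpoints is δ = arccos(p₁·p₂) ≈ 2.308 rad (132.3°).
Interpolate at f = 0.47 with slerp weights a = sin((1−f)δ)/sin δ ≈ 1.270, b = sin(fδ)/sin δ ≈ 1.195.
p = a·p₁ + b·p₂ ≈ (0.020, -0.717, -0.697); φ = arcsin(p_z) ≈ -44.18°, λ = atan2(p_y, p_x) ≈ -88.43°.

≈ (44.2°S, 88.4°W)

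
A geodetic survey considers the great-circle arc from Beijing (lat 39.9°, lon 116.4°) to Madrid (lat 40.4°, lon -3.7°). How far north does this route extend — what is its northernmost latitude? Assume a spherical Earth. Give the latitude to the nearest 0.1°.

The great circle lies in the plane with unit normal n̂ = (p₁ × p₂)/|p₁ × p₂|.
Here n̂_z ≈ -0.509; the vertex latitude is φ_max = arccos|n̂_z| ≈ 59.4°.
Check via Clairaut: cos φ_max = |cos φ₁| · sin C = cos(39.9°)·sin(41.6°) ≈ 0.509, again giving ≈ 59.4°.

≈ 59.4°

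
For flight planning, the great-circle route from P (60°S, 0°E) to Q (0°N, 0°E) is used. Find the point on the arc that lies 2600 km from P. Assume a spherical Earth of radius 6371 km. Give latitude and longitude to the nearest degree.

Convert each endpoint to a unit vector on the sphere (x = cos φ cos λ, y = cos φ sin λ, z = sin φ).
The central angle between the endpoints is δ = arccos(p₁·p₂) ≈ 1.047 rad (60.0°). The total great-circle distance is δ·R ≈ 1.047 × 6371 ≈ 6672 km, so the target fraction is f = 2600/6672 ≈ 0.390.
Interpolate at f ≈ 0.390 with slerp weights a = sin((1−f)δ)/sin δ ≈ 0.689, b = sin(fδ)/sin δ ≈ 0.458.
p = a·p₁ + b·p₂ ≈ (0.803, 0.000, -0.596); φ = arcsin(p_z) ≈ -36.62°, λ = atan2(p_y, p_x) ≈ 0.00°.

≈ (37°S, 0°E)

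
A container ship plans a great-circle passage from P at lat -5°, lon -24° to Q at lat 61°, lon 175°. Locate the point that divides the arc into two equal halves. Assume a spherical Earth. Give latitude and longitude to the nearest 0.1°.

≈ lat 54.6°, lon -40.4°

Write both endpoints as unit vectors p₁, p₂ with components (cos φ cos λ, cos φ sin λ, sin φ).
The central angle between the endpoints is δ = arccos(p₁·p₂) ≈ 2.133 rad (122.2°).
Interpolate at f = 1/2 with slerp weights a = sin((1−f)δ)/sin δ ≈ 1.035, b = sin(fδ)/sin δ ≈ 1.035.
p = a·p₁ + b·p₂ ≈ (0.442, -0.375, 0.815); φ = arcsin(p_z) ≈ 54.56°, λ = atan2(p_y, p_x) ≈ -40.36°.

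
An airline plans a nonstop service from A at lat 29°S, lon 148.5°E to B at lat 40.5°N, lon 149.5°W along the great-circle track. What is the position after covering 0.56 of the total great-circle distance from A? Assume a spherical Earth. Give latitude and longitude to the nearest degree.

≈ lat 11°N, lon 180°E

Write both endpoints as unit vectors p₁, p₂ with components (cos φ cos λ, cos φ sin λ, sin φ).
The central angle between the endpoints is δ = arccos(p₁·p₂) ≈ 1.573 rad (90.2°).
Interpolate at f = 0.56 with slerp weights a = sin((1−f)δ)/sin δ ≈ 0.638, b = sin(fδ)/sin δ ≈ 0.771.
p = a·p₁ + b·p₂ ≈ (-0.981, -0.006, 0.192); φ = arcsin(p_z) ≈ 11.04°, λ = atan2(p_y, p_x) ≈ -179.65°.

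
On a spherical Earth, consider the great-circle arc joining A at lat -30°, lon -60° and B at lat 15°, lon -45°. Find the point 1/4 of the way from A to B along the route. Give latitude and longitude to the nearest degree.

The haversine formula gives a central angle δ ≈ 0.825 rad (47.3°) between the endpoints.
Interpolate at f = 1/4 with slerp weights a = sin((1−f)δ)/sin δ ≈ 0.790, b = sin(fδ)/sin δ ≈ 0.279.
p = a·p₁ + b·p₂ ≈ (0.532, -0.783, -0.323); φ = arcsin(p_z) ≈ -18.82°, λ = atan2(p_y, p_x) ≈ -55.78°.

≈ lat -19°, lon -56°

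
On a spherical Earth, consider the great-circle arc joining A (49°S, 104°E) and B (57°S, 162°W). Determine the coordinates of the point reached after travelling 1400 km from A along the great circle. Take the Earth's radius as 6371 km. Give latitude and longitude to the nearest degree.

The haversine formula gives a central angle δ ≈ 0.917 rad (52.6°) between the endpoints. The total great-circle distance is δ·R ≈ 0.917 × 6371 ≈ 5844 km, so the target fraction is f = 1400/5844 ≈ 0.240.
Interpolate at f ≈ 0.240 with slerp weights a = sin((1−f)δ)/sin δ ≈ 0.809, b = sin(fδ)/sin δ ≈ 0.275.
p = a·p₁ + b·p₂ ≈ (-0.271, 0.469, -0.841); φ = arcsin(p_z) ≈ -57.23°, λ = atan2(p_y, p_x) ≈ 120.00°.

≈ (57°S, 120°E)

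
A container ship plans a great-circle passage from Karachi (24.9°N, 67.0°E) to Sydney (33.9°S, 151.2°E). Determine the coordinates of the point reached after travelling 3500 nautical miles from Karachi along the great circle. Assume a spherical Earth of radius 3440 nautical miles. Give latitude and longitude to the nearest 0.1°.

Write both endpoints as unit vectors p₁, p₂ with components (cos φ cos λ, cos φ sin λ, sin φ).
The central angle between the endpoints is δ = arccos(p₁·p₂) ≈ 1.730 rad (99.1°). The total great-circle distance is δ·R ≈ 1.730 × 3440 ≈ 5952 nmi, so the target fraction is f = 3500/5952 ≈ 0.588.
Interpolate at f ≈ 0.588 with slerp weights a = sin((1−f)δ)/sin δ ≈ 0.662, b = sin(fδ)/sin δ ≈ 0.862.
p = a·p₁ + b·p₂ ≈ (-0.392, 0.898, -0.202); φ = arcsin(p_z) ≈ -11.64°, λ = atan2(p_y, p_x) ≈ 113.59°.

≈ 11.6°S, 113.6°E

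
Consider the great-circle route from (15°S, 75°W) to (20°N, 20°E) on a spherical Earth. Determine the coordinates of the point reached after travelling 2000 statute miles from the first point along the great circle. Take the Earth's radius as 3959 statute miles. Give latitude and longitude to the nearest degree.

≈ (5°S, 48°W)

The haversine formula gives a central angle δ ≈ 1.739 rad (99.7°) between the endpoints. The total great-circle distance is δ·R ≈ 1.739 × 3959 ≈ 6886 mi, so the target fraction is f = 2000/6886 ≈ 0.290.
Interpolate at f ≈ 0.290 with slerp weights a = sin((1−f)δ)/sin δ ≈ 0.957, b = sin(fδ)/sin δ ≈ 0.491.
p = a·p₁ + b·p₂ ≈ (0.673, -0.735, -0.080); φ = arcsin(p_z) ≈ -4.58°, λ = atan2(p_y, p_x) ≈ -47.55°.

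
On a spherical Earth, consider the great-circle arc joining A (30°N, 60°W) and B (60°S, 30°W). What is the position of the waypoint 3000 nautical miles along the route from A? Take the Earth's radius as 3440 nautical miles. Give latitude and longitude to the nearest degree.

Write both endpoints as unit vectors p₁, p₂ with components (cos φ cos λ, cos φ sin λ, sin φ).
The central angle between the endpoints is δ = arccos(p₁·p₂) ≈ 1.629 rad (93.3°). The total great-circle distance is δ·R ≈ 1.629 × 3440 ≈ 5603 nmi, so the target fraction is f = 3000/5603 ≈ 0.535.
Interpolate at f ≈ 0.535 with slerp weights a = sin((1−f)δ)/sin δ ≈ 0.688, b = sin(fδ)/sin δ ≈ 0.767.
p = a·p₁ + b·p₂ ≈ (0.630, -0.708, -0.320); φ = arcsin(p_z) ≈ -18.68°, λ = atan2(p_y, p_x) ≈ -48.32°.

≈ (19°S, 48°W)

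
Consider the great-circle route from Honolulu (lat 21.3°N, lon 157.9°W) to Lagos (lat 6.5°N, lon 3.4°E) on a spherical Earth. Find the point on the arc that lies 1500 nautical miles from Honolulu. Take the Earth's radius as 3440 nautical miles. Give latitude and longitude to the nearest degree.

≈ lat 41°N, lon 139°W

Write both endpoints as unit vectors p₁, p₂ with components (cos φ cos λ, cos φ sin λ, sin φ).
The central angle between the endpoints is δ = arccos(p₁·p₂) ≈ 2.560 rad (146.7°). The total great-circle distance is δ·R ≈ 2.560 × 3440 ≈ 8807 nmi, so the target fraction is f = 1500/8807 ≈ 0.170.
Interpolate at f ≈ 0.170 with slerp weights a = sin((1−f)δ)/sin δ ≈ 1.549, b = sin(fδ)/sin δ ≈ 0.769.
p = a·p₁ + b·p₂ ≈ (-0.574, -0.498, 0.650); φ = arcsin(p_z) ≈ 40.53°, λ = atan2(p_y, p_x) ≈ -139.10°.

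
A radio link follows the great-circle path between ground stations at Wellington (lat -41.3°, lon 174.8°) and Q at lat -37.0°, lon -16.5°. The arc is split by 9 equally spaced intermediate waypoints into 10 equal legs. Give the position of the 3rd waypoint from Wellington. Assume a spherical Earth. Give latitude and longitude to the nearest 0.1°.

≈ lat -70.7°, lon -171.1°

Write both endpoints as unit vectors p₁, p₂ with components (cos φ cos λ, cos φ sin λ, sin φ).
The central angle between the endpoints is δ = arccos(p₁·p₂) ≈ 1.763 rad (101.0°).
Interpolate at f = 3/10 with slerp weights a = sin((1−f)δ)/sin δ ≈ 0.962, b = sin(fδ)/sin δ ≈ 0.514.
p = a·p₁ + b·p₂ ≈ (-0.326, -0.051, -0.944); φ = arcsin(p_z) ≈ -70.75°, λ = atan2(p_y, p_x) ≈ -171.08°.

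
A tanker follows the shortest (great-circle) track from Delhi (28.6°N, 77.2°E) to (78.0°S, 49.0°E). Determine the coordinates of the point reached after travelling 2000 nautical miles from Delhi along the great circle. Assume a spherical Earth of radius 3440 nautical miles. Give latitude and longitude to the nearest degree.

From cos δ = sin φ₁ sin φ₂ + cos φ₁ cos φ₂ cos Δλ, the central angle is δ ≈ 1.883 rad (107.9°). The total great-circle distance is δ·R ≈ 1.883 × 3440 ≈ 6478 nmi, so the target fraction is f = 2000/6478 ≈ 0.309.
Interpolate at f ≈ 0.309 with slerp weights a = sin((1−f)δ)/sin δ ≈ 1.013, b = sin(fδ)/sin δ ≈ 0.577.
p = a·p₁ + b·p₂ ≈ (0.276, 0.958, -0.080); φ = arcsin(p_z) ≈ -4.56°, λ = atan2(p_y, p_x) ≈ 73.94°.

≈ (5°S, 74°E)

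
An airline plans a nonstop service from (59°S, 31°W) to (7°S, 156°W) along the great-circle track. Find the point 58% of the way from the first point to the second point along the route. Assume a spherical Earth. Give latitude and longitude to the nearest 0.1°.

Convert each endpoint to a unit vector on the sphere (x = cos φ cos λ, y = cos φ sin λ, z = sin φ).
The central angle between the endpoints is δ = arccos(p₁·p₂) ≈ 1.761 rad (100.9°).
Interpolate at f = 0.58 with slerp weights a = sin((1−f)δ)/sin δ ≈ 0.686, b = sin(fδ)/sin δ ≈ 0.868.
p = a·p₁ + b·p₂ ≈ (-0.484, -0.533, -0.694); φ = arcsin(p_z) ≈ -43.95°, λ = atan2(p_y, p_x) ≈ -132.29°.

≈ (44.0°S, 132.3°W)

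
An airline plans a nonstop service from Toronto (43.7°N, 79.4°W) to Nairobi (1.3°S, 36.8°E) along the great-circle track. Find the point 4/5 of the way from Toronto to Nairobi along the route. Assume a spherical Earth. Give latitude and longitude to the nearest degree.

≈ 14°N, 21°E

The haversine formula gives a central angle δ ≈ 1.912 rad (109.6°) between the endpoints.
Interpolate at f = 4/5 with slerp weights a = sin((1−f)δ)/sin δ ≈ 0.396, b = sin(fδ)/sin δ ≈ 1.060.
p = a·p₁ + b·p₂ ≈ (0.902, 0.354, 0.250); φ = arcsin(p_z) ≈ 14.45°, λ = atan2(p_y, p_x) ≈ 21.42°.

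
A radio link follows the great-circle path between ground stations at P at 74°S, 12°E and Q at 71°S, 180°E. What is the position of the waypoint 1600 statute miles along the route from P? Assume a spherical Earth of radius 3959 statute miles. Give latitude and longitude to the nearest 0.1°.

Write both endpoints as unit vectors p₁, p₂ with components (cos φ cos λ, cos φ sin λ, sin φ).
The central angle between the endpoints is δ = arccos(p₁·p₂) ≈ 0.607 rad (34.8°). The total great-circle distance is δ·R ≈ 0.607 × 3959 ≈ 2405 mi, so the target fraction is f = 1600/2405 ≈ 0.665.
Interpolate at f ≈ 0.665 with slerp weights a = sin((1−f)δ)/sin δ ≈ 0.354, b = sin(fδ)/sin δ ≈ 0.689.
p = a·p₁ + b·p₂ ≈ (-0.129, 0.020, -0.991); φ = arcsin(p_z) ≈ -82.50°, λ = atan2(p_y, p_x) ≈ 171.06°.

≈ 82.5°S, 171.1°E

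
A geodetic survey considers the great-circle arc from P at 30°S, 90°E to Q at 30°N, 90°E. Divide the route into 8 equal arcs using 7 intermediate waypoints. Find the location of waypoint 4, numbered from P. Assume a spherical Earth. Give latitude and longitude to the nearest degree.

≈ 0°N, 90°E

Convert each endpoint to a unit vector on the sphere (x = cos φ cos λ, y = cos φ sin λ, z = sin φ).
The central angle between the endpoints is δ = arccos(p₁·p₂) ≈ 1.047 rad (60.0°).
Interpolate at f = 4/8 with slerp weights a = sin((1−f)δ)/sin δ ≈ 0.577, b = sin(fδ)/sin δ ≈ 0.577.
p = a·p₁ + b·p₂ ≈ (0.000, 1.000, 0.000); φ = arcsin(p_z) ≈ 0.00°, λ = atan2(p_y, p_x) ≈ 90.00°.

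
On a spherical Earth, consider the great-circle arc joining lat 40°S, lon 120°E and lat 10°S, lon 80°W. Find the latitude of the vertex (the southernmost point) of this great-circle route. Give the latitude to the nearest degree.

The great circle lies in the plane with unit normal n̂ = (p₁ × p₂)/|p₁ × p₂|.
Here n̂_z ≈ +0.322; the vertex latitude is φ_max = arccos|n̂_z| ≈ 71.2°.
Check via Clairaut: cos φ_max = |cos φ₁| · sin C = cos(40.0°)·sin(155.2°) ≈ 0.322, again giving ≈ 71.2°.

≈ 71°S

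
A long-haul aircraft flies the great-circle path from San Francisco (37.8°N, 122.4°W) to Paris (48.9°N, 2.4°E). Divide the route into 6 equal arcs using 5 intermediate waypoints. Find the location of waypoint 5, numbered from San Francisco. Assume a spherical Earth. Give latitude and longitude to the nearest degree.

Write both endpoints as unit vectors p₁, p₂ with components (cos φ cos λ, cos φ sin λ, sin φ).
The central angle between the endpoints is δ = arccos(p₁·p₂) ≈ 1.405 rad (80.5°).
Interpolate at f = 5/6 with slerp weights a = sin((1−f)δ)/sin δ ≈ 0.235, b = sin(fδ)/sin δ ≈ 0.934.
p = a·p₁ + b·p₂ ≈ (0.514, -0.131, 0.848); φ = arcsin(p_z) ≈ 57.98°, λ = atan2(p_y, p_x) ≈ -14.33°.

≈ 58°N, 14°W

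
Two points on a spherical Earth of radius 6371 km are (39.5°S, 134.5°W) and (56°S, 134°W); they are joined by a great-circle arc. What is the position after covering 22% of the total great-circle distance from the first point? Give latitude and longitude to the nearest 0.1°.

Convert each endpoint to a unit vector on the sphere (x = cos φ cos λ, y = cos φ sin λ, z = sin φ).
The central angle between the endpoints is δ = arccos(p₁·p₂) ≈ 0.288 rad (16.5°).
Interpolate at f = 0.22 with slerp weights a = sin((1−f)δ)/sin δ ≈ 0.784, b = sin(fδ)/sin δ ≈ 0.223.
p = a·p₁ + b·p₂ ≈ (-0.511, -0.521, -0.684); φ = arcsin(p_z) ≈ -43.13°, λ = atan2(p_y, p_x) ≈ -134.41°.

≈ (43.1°S, 134.4°W)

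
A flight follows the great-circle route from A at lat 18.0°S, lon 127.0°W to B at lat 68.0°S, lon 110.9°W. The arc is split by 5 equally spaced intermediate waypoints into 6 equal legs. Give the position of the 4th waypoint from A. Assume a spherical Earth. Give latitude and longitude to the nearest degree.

≈ lat 52°S, lon 120°W

Write both endpoints as unit vectors p₁, p₂ with components (cos φ cos λ, cos φ sin λ, sin φ).
The central angle between the endpoints is δ = arccos(p₁·p₂) ≈ 0.891 rad (51.0°).
Interpolate at f = 4/6 with slerp weights a = sin((1−f)δ)/sin δ ≈ 0.376, b = sin(fδ)/sin δ ≈ 0.720.
p = a·p₁ + b·p₂ ≈ (-0.312, -0.538, -0.784); φ = arcsin(p_z) ≈ -51.58°, λ = atan2(p_y, p_x) ≈ -120.09°.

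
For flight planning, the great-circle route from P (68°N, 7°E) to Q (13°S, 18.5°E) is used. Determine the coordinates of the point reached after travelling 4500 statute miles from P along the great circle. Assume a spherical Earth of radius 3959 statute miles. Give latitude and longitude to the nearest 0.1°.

≈ (3.3°N, 17.3°E)

From cos δ = sin φ₁ sin φ₂ + cos φ₁ cos φ₂ cos Δλ, the central angle is δ ≈ 1.421 rad (81.4°). The total great-circle distance is δ·R ≈ 1.421 × 3959 ≈ 5626 mi, so the target fraction is f = 4500/5626 ≈ 0.800.
Interpolate at f ≈ 0.800 with slerp weights a = sin((1−f)δ)/sin δ ≈ 0.284, b = sin(fδ)/sin δ ≈ 0.917.
p = a·p₁ + b·p₂ ≈ (0.953, 0.297, 0.057); φ = arcsin(p_z) ≈ 3.25°, λ = atan2(p_y, p_x) ≈ 17.28°.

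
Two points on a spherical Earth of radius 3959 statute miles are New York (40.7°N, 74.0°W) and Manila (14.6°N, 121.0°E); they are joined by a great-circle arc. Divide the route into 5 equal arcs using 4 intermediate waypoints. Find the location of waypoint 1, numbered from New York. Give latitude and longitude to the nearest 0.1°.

From cos δ = sin φ₁ sin φ₂ + cos φ₁ cos φ₂ cos Δλ, the central angle is δ ≈ 2.146 rad (123.0°).
Interpolate at f = 1/5 with slerp weights a = sin((1−f)δ)/sin δ ≈ 1.179, b = sin(fδ)/sin δ ≈ 0.496.
p = a·p₁ + b·p₂ ≈ (-0.001, -0.448, 0.894); φ = arcsin(p_z) ≈ 63.39°, λ = atan2(p_y, p_x) ≈ -90.11°.

≈ 63.4°N, 90.1°W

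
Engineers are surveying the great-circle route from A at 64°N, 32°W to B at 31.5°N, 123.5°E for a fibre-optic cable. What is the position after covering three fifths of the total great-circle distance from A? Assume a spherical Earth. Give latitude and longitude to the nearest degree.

Write both endpoints as unit vectors p₁, p₂ with components (cos φ cos λ, cos φ sin λ, sin φ).
The central angle between the endpoints is δ = arccos(p₁·p₂) ≈ 1.441 rad (82.6°).
Interpolate at f = 3/5 with slerp weights a = sin((1−f)δ)/sin δ ≈ 0.550, b = sin(fδ)/sin δ ≈ 0.767.
p = a·p₁ + b·p₂ ≈ (-0.157, 0.418, 0.895); φ = arcsin(p_z) ≈ 63.49°, λ = atan2(p_y, p_x) ≈ 110.56°.

≈ 63°N, 111°E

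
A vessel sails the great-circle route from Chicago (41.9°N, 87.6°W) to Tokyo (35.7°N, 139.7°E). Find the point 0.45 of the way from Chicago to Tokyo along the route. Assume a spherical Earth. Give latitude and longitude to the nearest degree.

From cos δ = sin φ₁ sin φ₂ + cos φ₁ cos φ₂ cos Δλ, the central angle is δ ≈ 1.591 rad (91.2°).
Interpolate at f = 0.45 with slerp weights a = sin((1−f)δ)/sin δ ≈ 0.768, b = sin(fδ)/sin δ ≈ 0.656.
p = a·p₁ + b·p₂ ≈ (-0.383, -0.226, 0.896); φ = arcsin(p_z) ≈ 63.61°, λ = atan2(p_y, p_x) ≈ -149.42°.

≈ (64°N, 149°W)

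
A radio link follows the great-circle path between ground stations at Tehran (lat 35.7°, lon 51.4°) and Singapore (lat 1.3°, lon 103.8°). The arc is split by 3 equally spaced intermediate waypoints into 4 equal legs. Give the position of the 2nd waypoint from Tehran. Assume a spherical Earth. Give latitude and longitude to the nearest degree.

≈ lat 20°, lon 81°

Convert each endpoint to a unit vector on the sphere (x = cos φ cos λ, y = cos φ sin λ, z = sin φ).
The central angle between the endpoints is δ = arccos(p₁·p₂) ≈ 1.037 rad (59.4°).
Interpolate at f = 2/4 with slerp weights a = sin((1−f)δ)/sin δ ≈ 0.576, b = sin(fδ)/sin δ ≈ 0.576.
p = a·p₁ + b·p₂ ≈ (0.154, 0.924, 0.349); φ = arcsin(p_z) ≈ 20.43°, λ = atan2(p_y, p_x) ≈ 80.52°.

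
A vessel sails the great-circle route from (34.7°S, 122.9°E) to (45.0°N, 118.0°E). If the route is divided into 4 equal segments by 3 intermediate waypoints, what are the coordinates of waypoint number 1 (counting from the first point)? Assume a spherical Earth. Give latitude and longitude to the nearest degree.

≈ (15°S, 122°E)

Convert each endpoint to a unit vector on the sphere (x = cos φ cos λ, y = cos φ sin λ, z = sin φ).
The central angle between the endpoints is δ = arccos(p₁·p₂) ≈ 1.393 rad (79.8°).
Interpolate at f = 1/4 with slerp weights a = sin((1−f)δ)/sin δ ≈ 0.879, b = sin(fδ)/sin δ ≈ 0.347.
p = a·p₁ + b·p₂ ≈ (-0.508, 0.823, -0.255); φ = arcsin(p_z) ≈ -14.78°, λ = atan2(p_y, p_x) ≈ 121.66°.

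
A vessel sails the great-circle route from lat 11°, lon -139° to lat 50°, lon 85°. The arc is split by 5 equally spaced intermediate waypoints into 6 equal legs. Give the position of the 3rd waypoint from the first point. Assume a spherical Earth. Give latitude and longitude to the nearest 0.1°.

Write both endpoints as unit vectors p₁, p₂ with components (cos φ cos λ, cos φ sin λ, sin φ).
The central angle between the endpoints is δ = arccos(p₁·p₂) ≈ 1.884 rad (107.9°).
Interpolate at f = 3/6 with slerp weights a = sin((1−f)δ)/sin δ ≈ 0.850, b = sin(fδ)/sin δ ≈ 0.850.
p = a·p₁ + b·p₂ ≈ (-0.582, -0.003, 0.813); φ = arcsin(p_z) ≈ 54.41°, λ = atan2(p_y, p_x) ≈ -179.69°.

≈ lat 54.4°, lon -179.7°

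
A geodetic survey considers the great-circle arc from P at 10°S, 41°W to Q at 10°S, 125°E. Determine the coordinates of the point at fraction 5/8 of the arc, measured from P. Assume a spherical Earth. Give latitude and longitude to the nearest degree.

≈ 51°S, 74°E

The haversine formula gives a central angle δ ≈ 2.716 rad (155.6°) between the endpoints.
Interpolate at f = 5/8 with slerp weights a = sin((1−f)δ)/sin δ ≈ 2.063, b = sin(fδ)/sin δ ≈ 2.404.
p = a·p₁ + b·p₂ ≈ (0.176, 0.606, -0.776); φ = arcsin(p_z) ≈ -50.87°, λ = atan2(p_y, p_x) ≈ 73.85°.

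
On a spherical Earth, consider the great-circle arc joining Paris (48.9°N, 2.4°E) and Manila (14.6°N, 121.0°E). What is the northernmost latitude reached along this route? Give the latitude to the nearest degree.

The great circle lies in the plane with unit normal n̂ = (p₁ × p₂)/|p₁ × p₂|.
Here n̂_z ≈ +0.562; the vertex latitude is φ_max = arccos|n̂_z| ≈ 55.8°.

≈ 56°N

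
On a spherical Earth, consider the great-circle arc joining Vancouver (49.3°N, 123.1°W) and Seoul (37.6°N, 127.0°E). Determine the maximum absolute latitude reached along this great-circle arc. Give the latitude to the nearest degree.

≈ 60°N

The great circle lies in the plane with unit normal n̂ = (p₁ × p₂)/|p₁ × p₂|.
Here n̂_z ≈ -0.507; the vertex latitude is φ_max = arccos|n̂_z| ≈ 59.5°.
Check via Clairaut: cos φ_max = |cos φ₁| · sin C = cos(49.3°)·sin(51.0°) ≈ 0.507, again giving ≈ 59.5°.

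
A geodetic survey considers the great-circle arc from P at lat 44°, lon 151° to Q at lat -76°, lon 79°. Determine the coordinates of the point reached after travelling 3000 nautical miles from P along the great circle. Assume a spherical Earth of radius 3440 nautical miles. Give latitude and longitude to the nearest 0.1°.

≈ lat -4.6°, lon 138.0°

From cos δ = sin φ₁ sin φ₂ + cos φ₁ cos φ₂ cos Δλ, the central angle is δ ≈ 2.240 rad (128.3°). The total great-circle distance is δ·R ≈ 2.240 × 3440 ≈ 7705 nmi, so the target fraction is f = 3000/7705 ≈ 0.389.
Interpolate at f ≈ 0.389 with slerp weights a = sin((1−f)δ)/sin δ ≈ 1.249, b = sin(fδ)/sin δ ≈ 0.976.
p = a·p₁ + b·p₂ ≈ (-0.741, 0.667, -0.080); φ = arcsin(p_z) ≈ -4.57°, λ = atan2(p_y, p_x) ≈ 137.98°.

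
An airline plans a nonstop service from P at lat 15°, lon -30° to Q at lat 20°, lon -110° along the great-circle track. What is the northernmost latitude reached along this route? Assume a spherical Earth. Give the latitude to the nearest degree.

The great circle lies in the plane with unit normal n̂ = (p₁ × p₂)/|p₁ × p₂|.
Here n̂_z ≈ -0.922; the vertex latitude is φ_max = arccos|n̂_z| ≈ 22.7°.
Check via Clairaut: cos φ_max = |cos φ₁| · sin C = cos(15.0°)·sin(72.7°) ≈ 0.922, again giving ≈ 22.7°.

≈ 23°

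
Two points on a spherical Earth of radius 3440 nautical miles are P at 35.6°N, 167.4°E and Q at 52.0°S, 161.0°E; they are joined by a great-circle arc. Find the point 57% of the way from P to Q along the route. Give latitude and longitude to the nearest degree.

≈ 14°S, 164°E

Write both endpoints as unit vectors p₁, p₂ with components (cos φ cos λ, cos φ sin λ, sin φ).
The central angle between the endpoints is δ = arccos(p₁·p₂) ≈ 1.532 rad (87.8°).
Interpolate at f = 0.57 with slerp weights a = sin((1−f)δ)/sin δ ≈ 0.613, b = sin(fδ)/sin δ ≈ 0.767.
p = a·p₁ + b·p₂ ≈ (-0.933, 0.262, -0.248); φ = arcsin(p_z) ≈ -14.35°, λ = atan2(p_y, p_x) ≈ 164.29°.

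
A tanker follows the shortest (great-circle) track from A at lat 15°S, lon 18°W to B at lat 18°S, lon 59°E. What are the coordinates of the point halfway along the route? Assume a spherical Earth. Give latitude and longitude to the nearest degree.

The haversine formula gives a central angle δ ≈ 1.280 rad (73.3°) between the endpoints.
Interpolate at f = 1/2 with slerp weights a = sin((1−f)δ)/sin δ ≈ 0.623, b = sin(fδ)/sin δ ≈ 0.623.
p = a·p₁ + b·p₂ ≈ (0.878, 0.322, -0.354); φ = arcsin(p_z) ≈ -20.73°, λ = atan2(p_y, p_x) ≈ 20.15°.

≈ lat 21°S, lon 20°E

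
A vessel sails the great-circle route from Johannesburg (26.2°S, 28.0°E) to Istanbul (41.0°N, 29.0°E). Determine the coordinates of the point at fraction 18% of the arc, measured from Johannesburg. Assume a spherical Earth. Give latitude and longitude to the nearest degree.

≈ (14°S, 28°E)

Write both endpoints as unit vectors p₁, p₂ with components (cos φ cos λ, cos φ sin λ, sin φ).
The central angle between the endpoints is δ = arccos(p₁·p₂) ≈ 1.173 rad (67.2°).
Interpolate at f = 0.18 with slerp weights a = sin((1−f)δ)/sin δ ≈ 0.890, b = sin(fδ)/sin δ ≈ 0.227.
p = a·p₁ + b·p₂ ≈ (0.855, 0.458, -0.244); φ = arcsin(p_z) ≈ -14.10°, λ = atan2(p_y, p_x) ≈ 28.18°.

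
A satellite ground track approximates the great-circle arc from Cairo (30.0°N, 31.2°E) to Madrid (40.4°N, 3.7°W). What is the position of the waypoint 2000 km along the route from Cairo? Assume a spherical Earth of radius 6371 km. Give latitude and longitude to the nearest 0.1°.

≈ 37.5°N, 11.5°E

The haversine formula gives a central angle δ ≈ 0.526 rad (30.1°) between the endpoints. The total great-circle distance is δ·R ≈ 0.526 × 6371 ≈ 3349 km, so the target fraction is f = 2000/3349 ≈ 0.597.
Interpolate at f ≈ 0.597 with slerp weights a = sin((1−f)δ)/sin δ ≈ 0.419, b = sin(fδ)/sin δ ≈ 0.615.
p = a·p₁ + b·p₂ ≈ (0.778, 0.158, 0.608); φ = arcsin(p_z) ≈ 37.46°, λ = atan2(p_y, p_x) ≈ 11.46°.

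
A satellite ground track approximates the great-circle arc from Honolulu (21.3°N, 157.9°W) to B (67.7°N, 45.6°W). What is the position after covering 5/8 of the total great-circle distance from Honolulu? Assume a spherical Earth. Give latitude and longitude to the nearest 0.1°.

≈ (63.5°N, 120.7°W)

From cos δ = sin φ₁ sin φ₂ + cos φ₁ cos φ₂ cos Δλ, the central angle is δ ≈ 1.367 rad (78.4°).
Interpolate at f = 5/8 with slerp weights a = sin((1−f)δ)/sin δ ≈ 0.501, b = sin(fδ)/sin δ ≈ 0.770.
p = a·p₁ + b·p₂ ≈ (-0.228, -0.384, 0.895); φ = arcsin(p_z) ≈ 63.45°, λ = atan2(p_y, p_x) ≈ -120.67°.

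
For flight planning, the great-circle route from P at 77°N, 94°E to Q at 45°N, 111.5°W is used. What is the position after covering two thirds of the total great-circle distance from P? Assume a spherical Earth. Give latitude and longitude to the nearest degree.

≈ 64°N, 116°W

Convert each endpoint to a unit vector on the sphere (x = cos φ cos λ, y = cos φ sin λ, z = sin φ).
The central angle between the endpoints is δ = arccos(p₁·p₂) ≈ 0.994 rad (56.9°).
Interpolate at f = 2/3 with slerp weights a = sin((1−f)δ)/sin δ ≈ 0.388, b = sin(fδ)/sin δ ≈ 0.734.
p = a·p₁ + b·p₂ ≈ (-0.196, -0.396, 0.897); φ = arcsin(p_z) ≈ 63.78°, λ = atan2(p_y, p_x) ≈ -116.38°.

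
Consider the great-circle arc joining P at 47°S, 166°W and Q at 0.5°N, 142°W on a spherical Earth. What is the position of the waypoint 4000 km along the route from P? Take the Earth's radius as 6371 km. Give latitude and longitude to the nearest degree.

Convert each endpoint to a unit vector on the sphere (x = cos φ cos λ, y = cos φ sin λ, z = sin φ).
The central angle between the endpoints is δ = arccos(p₁·p₂) ≈ 0.906 rad (51.9°). The total great-circle distance is δ·R ≈ 0.906 × 6371 ≈ 5774 km, so the target fraction is f = 4000/5774 ≈ 0.693.
Interpolate at f ≈ 0.693 with slerp weights a = sin((1−f)δ)/sin δ ≈ 0.349, b = sin(fδ)/sin δ ≈ 0.746.
p = a·p₁ + b·p₂ ≈ (-0.819, -0.517, -0.249); φ = arcsin(p_z) ≈ -14.41°, λ = atan2(p_y, p_x) ≈ -147.74°.

≈ 14°S, 148°W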